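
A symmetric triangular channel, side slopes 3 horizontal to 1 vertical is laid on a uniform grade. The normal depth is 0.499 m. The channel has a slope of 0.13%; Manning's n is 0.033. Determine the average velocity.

For a triangular section with side slope z = 3: A = zy² = 3×0.499² = 0.747 m²; P = 2y√(1+z²) = 2×0.499×3.162 = 3.156 m.
Hydraulic radius R = A/P = 0.747/3.156 = 0.2367 m.
From Manning's equation, V = (1/n) R^(2/3) S^(1/2) = (1/0.033) × 0.2367^(2/3) × 0.0013^(1/2) = 0.418 m/s.

V = 0.418 m/s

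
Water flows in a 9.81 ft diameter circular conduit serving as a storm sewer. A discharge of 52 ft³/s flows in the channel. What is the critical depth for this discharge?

y_c = 1.67 ft

At critical depth, Q² T / (g A³) = 1, i.e. A³/T = Q²/g = 52²/32.2 = 83.98.
Try y = 1.84 ft: A³/T = 123.5 — too large.
Try y = 1.27 ft: A³/T = 28.7 — too small.
Try y = 1.67 ft: A³/T = 84.38 — ≈ 83.98.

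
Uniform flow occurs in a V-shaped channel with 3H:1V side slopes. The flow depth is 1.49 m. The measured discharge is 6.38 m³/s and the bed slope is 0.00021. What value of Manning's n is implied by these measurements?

For a triangular section with side slope z = 3: A = zy² = 3×1.49² = 6.66 m²; P = 2y√(1+z²) = 2×1.49×3.162 = 9.424 m.
Hydraulic radius R = A/P = 6.66/9.424 = 0.7068 m.
Rearranging Manning's equation: n = (1/Q) A R^(2/3) S^(1/2) = (1/6.38) × 6.66 × 0.7068^(2/3) × √0.00021 = 0.012.

n = 0.012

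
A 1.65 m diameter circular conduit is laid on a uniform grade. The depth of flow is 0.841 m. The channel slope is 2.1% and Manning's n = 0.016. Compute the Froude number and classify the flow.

For a circular section of diameter D = 1.65 m at depth y = 0.841 m, the central angle is θ = 2 arccos(1 − 2y/D) = 3.18 rad. Then A = (D²/8)(θ − sin θ) = 1.096 m² and P = Dθ/2 = 2.624 m.
Hydraulic radius R = A/P = 1.096/2.624 = 0.4175 m.
V = (1/n) R^(2/3) √S = (1/0.016) × 0.4175^(2/3) × √0.021 = 5.06 m/s. Hydraulic depth D_h = A/T = 1.096/1.65 = 0.6641 m.
Froude number Fr = V/√(g·D_h) = 5.06/√(9.81×0.6641) = 1.98, which is greater than 1, so the flow is supercritical.

supercritical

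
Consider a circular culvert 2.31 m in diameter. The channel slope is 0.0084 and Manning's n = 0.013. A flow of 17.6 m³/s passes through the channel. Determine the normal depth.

Manning's equation rearranged: A R^(2/3) = nQ / (1·√S) = 0.013 × 17.6 / (√0.0084) = 2.496.
Try y = 1.17 m: A R^(2/3) = 1.485 — low.
Try y = 1.98 m: A R^(2/3) = 3.013 — high.
Try y = 1.65 m: A R^(2/3) = 2.497 — close enough.

y_n = 1.65 m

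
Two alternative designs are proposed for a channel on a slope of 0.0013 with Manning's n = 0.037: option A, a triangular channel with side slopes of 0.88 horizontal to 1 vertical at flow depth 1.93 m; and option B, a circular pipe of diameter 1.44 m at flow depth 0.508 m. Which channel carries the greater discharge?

channel A

Channel A: For a triangular section with side slope z = 0.88: A = zy² = 0.88×1.93² = 3.278 m²; P = 2y√(1+z²) = 2×1.93×1.332 = 5.142 m. Hydraulic radius R = A/P = 3.278/5.142 = 0.6375 m. Q_A = (1/0.037)·3.278·0.6375^(2/3)·√0.0013 = 2.366 m³/s.
Channel B: For a circular section of diameter D = 1.44 m at depth y = 0.508 m, the central angle is θ = 2 arccos(1 − 2y/D) = 2.544 rad. Then A = (D²/8)(θ − sin θ) = 0.5135 m² and P = Dθ/2 = 1.832 m. Hydraulic radius R = A/P = 0.5135/1.832 = 0.2804 m. Q_B = (1/0.037)·0.5135·0.2804^(2/3)·√0.0013 = 0.2143 m³/s.
Q_A = 2.366 m³/s vs Q_B = 0.2143 m³/s, so channel A carries more.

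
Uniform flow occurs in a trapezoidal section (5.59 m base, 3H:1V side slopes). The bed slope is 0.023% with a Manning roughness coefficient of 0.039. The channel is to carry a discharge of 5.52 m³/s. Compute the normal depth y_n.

Manning's equation rearranged: A R^(2/3) = nQ / (1·√S) = 0.039 × 5.52 / (√0.00023) = 14.2.
At y = 1.04 m: A R^(2/3) = 7.441 — low.
At y = 1.67 m: A R^(2/3) = 18.82 — high.
At y = 1.45 m: A R^(2/3) = 14.19 — close enough.

y_n = 1.45 m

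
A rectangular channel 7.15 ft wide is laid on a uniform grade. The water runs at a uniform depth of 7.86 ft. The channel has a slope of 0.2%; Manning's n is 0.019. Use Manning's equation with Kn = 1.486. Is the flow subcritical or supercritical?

subcritical

Flow area A = b·y = 7.15 × 7.86 = 56.2 ft². Wetted perimeter P = b + 2y = 7.15 + 2×7.86 = 22.87 ft.
Hydraulic radius R = A/P = 56.2/22.87 = 2.457 ft.
V = (1.486/n) R^(2/3) √S = (1.486/0.019) × 2.457^(2/3) × √0.002 = 6.369 ft/s. Hydraulic depth D_h = A/T = 56.2/7.15 = 7.86 ft.
Froude number Fr = V/√(g·D_h) = 6.369/√(32.2×7.86) = 0.4, which is less than 1, so the flow is subcritical.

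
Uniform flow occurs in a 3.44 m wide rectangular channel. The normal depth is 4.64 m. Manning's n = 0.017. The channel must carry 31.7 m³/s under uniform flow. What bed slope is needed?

Flow area A = b·y = 3.44 × 4.64 = 15.96 m². Wetted perimeter P = b + 2y = 3.44 + 2×4.64 = 12.72 m.
Hydraulic radius R = A/P = 15.96/12.72 = 1.255 m.
From Manning's equation, S = [nQ / (1 A R^(2/3))]² = [0.017 × 31.7 / (1 × 15.96 × 1.255^(2/3))]² = 0.000842.

S = 0.000842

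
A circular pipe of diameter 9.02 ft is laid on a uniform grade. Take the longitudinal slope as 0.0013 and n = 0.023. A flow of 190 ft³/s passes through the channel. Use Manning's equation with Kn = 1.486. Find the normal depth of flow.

Manning's equation rearranged: A R^(2/3) = nQ / (1.486·√S) = 0.023 × 190 / (1.486 × √0.0013) = 81.56.
At y = 6.72 ft: A R^(2/3) = 99.42 — high.
At y = 5.13 ft: A R^(2/3) = 67.91 — low.
At y = 5.79 ft: A R^(2/3) = 81.63 — matches.

y_n = 5.79 ft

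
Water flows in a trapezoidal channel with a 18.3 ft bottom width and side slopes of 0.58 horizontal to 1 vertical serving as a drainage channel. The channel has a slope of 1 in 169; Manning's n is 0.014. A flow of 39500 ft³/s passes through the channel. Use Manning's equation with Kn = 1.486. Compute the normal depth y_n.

y_n = 27.6 ft

Manning's equation rearranged: A R^(2/3) = nQ / (1.486·√S) = 0.014 × 39500 / (1.486 × √0.005917) = 4838.
Trying y = 31.8 ft: A R^(2/3) = 6369 — high.
Trying y = 23.2 ft: A R^(2/3) = 3474 — low.
Trying y = 27.6 ft: A R^(2/3) = 4833 — matches.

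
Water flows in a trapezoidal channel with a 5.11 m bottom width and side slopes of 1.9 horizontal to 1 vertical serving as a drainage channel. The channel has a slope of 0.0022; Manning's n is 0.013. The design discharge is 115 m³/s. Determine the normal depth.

Manning's equation rearranged: A R^(2/3) = nQ / (1·√S) = 0.013 × 115 / (√0.0022) = 31.87.
Trying y = 1.77 m: A R^(2/3) = 16.75 — low.
Trying y = 2.45 m: A R^(2/3) = 31.77 — close enough.

y_n = 2.45 m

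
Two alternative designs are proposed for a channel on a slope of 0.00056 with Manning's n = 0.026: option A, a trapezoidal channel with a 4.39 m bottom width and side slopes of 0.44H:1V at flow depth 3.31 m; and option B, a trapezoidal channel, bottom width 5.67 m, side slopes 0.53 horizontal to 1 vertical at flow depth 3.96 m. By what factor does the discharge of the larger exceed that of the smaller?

Channel A: With bottom width b = 4.39 m and side slope z = 0.44: A = (b + zy)y = (4.39 + 0.44×3.31)×3.31 = 19.35 m²; P = b + 2y√(1+z²) = 4.39 + 2×3.31×1.093 = 11.62 m. Hydraulic radius R = A/P = 19.35/11.62 = 1.665 m. Q_A = (1/0.026)·19.35·1.665^(2/3)·√0.00056 = 24.74 m³/s.
Channel B: With bottom width b = 5.67 m and side slope z = 0.53: A = (b + zy)y = (5.67 + 0.53×3.96)×3.96 = 30.76 m²; P = b + 2y√(1+z²) = 5.67 + 2×3.96×1.132 = 14.63 m. Hydraulic radius R = A/P = 30.76/14.63 = 2.102 m. Q_B = (1/0.026)·30.76·2.102^(2/3)·√0.00056 = 45.95 m³/s.
The larger discharge is 45.95 m³/s and the smaller is 24.74 m³/s; the ratio is 1.86.

1.86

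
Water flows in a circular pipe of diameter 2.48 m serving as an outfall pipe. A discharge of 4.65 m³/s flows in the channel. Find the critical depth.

y_c = 0.968 m

At critical depth, Q² T / (g A³) = 1, i.e. A³/T = Q²/g = 4.65²/9.81 = 2.204.
Trying y = 0.717 m: A³/T = 0.6902 — too small.
Trying y = 1.07 m: A³/T = 3.232 — too large.
Trying y = 0.968 m: A³/T = 2.2 — ≈ 2.204.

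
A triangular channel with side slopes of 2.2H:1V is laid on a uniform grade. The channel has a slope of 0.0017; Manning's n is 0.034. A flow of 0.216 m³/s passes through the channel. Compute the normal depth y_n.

y_n = 0.474 m

Manning's equation rearranged: A R^(2/3) = nQ / (1·√S) = 0.034 × 0.216 / (√0.0017) = 0.1781.
Try y = 0.361 m: A R^(2/3) = 0.08601 — low.
Try y = 0.474 m: A R^(2/3) = 0.1778 — matches.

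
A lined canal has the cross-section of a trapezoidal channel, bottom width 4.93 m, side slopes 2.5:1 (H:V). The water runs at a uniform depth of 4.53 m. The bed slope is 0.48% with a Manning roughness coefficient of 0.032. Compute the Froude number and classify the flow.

With bottom width b = 4.93 m and side slope z = 2.5: A = (b + zy)y = (4.93 + 2.5×4.53)×4.53 = 73.64 m²; P = b + 2y√(1+z²) = 4.93 + 2×4.53×2.693 = 29.32 m.
Hydraulic radius R = A/P = 73.64/29.32 = 2.511 m.
V = (1/n) R^(2/3) √S = (1/0.032) × 2.511^(2/3) × √0.0048 = 4 m/s. Hydraulic depth D_h = A/T = 73.64/27.58 = 2.67 m.
Froude number Fr = V/√(g·D_h) = 4/√(9.81×2.67) = 0.782, which is less than 1, so the flow is subcritical.

subcritical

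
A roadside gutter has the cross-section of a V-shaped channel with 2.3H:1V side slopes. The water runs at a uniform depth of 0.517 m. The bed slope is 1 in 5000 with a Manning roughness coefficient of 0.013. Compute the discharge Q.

For a triangular section with side slope z = 2.3: A = zy² = 2.3×0.517² = 0.6148 m²; P = 2y√(1+z²) = 2×0.517×2.508 = 2.593 m.
Hydraulic radius R = A/P = 0.6148/2.593 = 0.2371 m.
Manning's equation: Q = (1/n) A R^(2/3) S^(1/2) = (1/0.013) × 0.6148 × 0.2371^(2/3) × 0.0002^(1/2) = 0.256 m³/s.

Q = 0.256 m³/s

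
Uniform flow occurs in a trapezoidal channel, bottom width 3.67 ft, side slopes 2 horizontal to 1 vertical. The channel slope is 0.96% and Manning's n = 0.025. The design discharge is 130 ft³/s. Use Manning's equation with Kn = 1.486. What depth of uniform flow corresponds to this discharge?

Manning's equation rearranged: A R^(2/3) = nQ / (1.486·√S) = 0.025 × 130 / (1.486 × √0.0096) = 22.32.
Try y = 2.01 ft: A R^(2/3) = 17.66 — too small.
Try y = 2.25 ft: A R^(2/3) = 22.33 — ≈ 22.32.

y_n = 2.25 ft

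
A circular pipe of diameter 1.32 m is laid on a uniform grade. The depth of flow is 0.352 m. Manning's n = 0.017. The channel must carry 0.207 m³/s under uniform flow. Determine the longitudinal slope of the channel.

S = 0.0012

For a circular section of diameter D = 1.32 m at depth y = 0.352 m, the central angle is θ = 2 arccos(1 − 2y/D) = 2.171 rad. Then A = (D²/8)(θ − sin θ) = 0.293 m² and P = Dθ/2 = 1.433 m.
Hydraulic radius R = A/P = 0.293/1.433 = 0.2045 m.
From Manning's equation, S = [nQ / (1 A R^(2/3))]² = [0.017 × 0.207 / (1 × 0.293 × 0.2045^(2/3))]² = 0.0012.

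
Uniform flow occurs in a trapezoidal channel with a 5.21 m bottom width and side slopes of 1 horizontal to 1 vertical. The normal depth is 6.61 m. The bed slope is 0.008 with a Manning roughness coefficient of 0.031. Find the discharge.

With bottom width b = 5.21 m and side slope z = 1: A = (b + zy)y = (5.21 + 1×6.61)×6.61 = 78.13 m²; P = b + 2y√(1+z²) = 5.21 + 2×6.61×1.414 = 23.91 m.
Hydraulic radius R = A/P = 78.13/23.91 = 3.268 m.
Manning's equation: Q = (1/n) A R^(2/3) S^(1/2) = (1/0.031) × 78.13 × 3.268^(2/3) × 0.008^(1/2) = 496 m³/s.

Q = 496 m³/s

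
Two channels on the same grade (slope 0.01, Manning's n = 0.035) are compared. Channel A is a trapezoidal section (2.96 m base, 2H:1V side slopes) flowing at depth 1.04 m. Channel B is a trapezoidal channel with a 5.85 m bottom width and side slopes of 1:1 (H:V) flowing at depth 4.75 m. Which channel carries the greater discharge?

Channel A: With bottom width b = 2.96 m and side slope z = 2: A = (b + zy)y = (2.96 + 2×1.04)×1.04 = 5.242 m²; P = b + 2y√(1+z²) = 2.96 + 2×1.04×2.236 = 7.611 m. Hydraulic radius R = A/P = 5.242/7.611 = 0.6887 m. Q_A = (1/0.035)·5.242·0.6887^(2/3)·√0.01 = 11.68 m³/s.
Channel B: With bottom width b = 5.85 m and side slope z = 1: A = (b + zy)y = (5.85 + 1×4.75)×4.75 = 50.35 m²; P = b + 2y√(1+z²) = 5.85 + 2×4.75×1.414 = 19.29 m. Hydraulic radius R = A/P = 50.35/19.29 = 2.611 m. Q_B = (1/0.035)·50.35·2.611^(2/3)·√0.01 = 272.8 m³/s.
Q_A = 11.68 m³/s vs Q_B = 272.8 m³/s, so channel B carries more.

channel B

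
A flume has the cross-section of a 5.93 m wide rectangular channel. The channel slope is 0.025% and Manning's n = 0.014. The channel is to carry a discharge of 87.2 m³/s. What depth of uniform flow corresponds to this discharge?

y_n = 7.82 m

Manning's equation rearranged: A R^(2/3) = nQ / (1·√S) = 0.014 × 87.2 / (√0.00025) = 77.21.
At y = 9.2 m: A R^(2/3) = 93.46 — too large.
At y = 6.79 m: A R^(2/3) = 65.27 — too small.
At y = 7.82 m: A R^(2/3) = 77.24 — matches.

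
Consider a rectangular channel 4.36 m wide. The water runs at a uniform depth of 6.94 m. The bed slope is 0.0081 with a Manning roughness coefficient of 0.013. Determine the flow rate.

Q = 294 m³/s

Flow area A = b·y = 4.36 × 6.94 = 30.26 m². Wetted perimeter P = b + 2y = 4.36 + 2×6.94 = 18.24 m.
Hydraulic radius R = A/P = 30.26/18.24 = 1.659 m.
Manning's equation: Q = (1/n) A R^(2/3) S^(1/2) = (1/0.013) × 30.26 × 1.659^(2/3) × 0.0081^(1/2) = 294 m³/s.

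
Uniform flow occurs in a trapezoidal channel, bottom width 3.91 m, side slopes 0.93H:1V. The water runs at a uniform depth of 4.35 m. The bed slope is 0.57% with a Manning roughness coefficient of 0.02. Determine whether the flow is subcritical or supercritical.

supercritical

With bottom width b = 3.91 m and side slope z = 0.93: A = (b + zy)y = (3.91 + 0.93×4.35)×4.35 = 34.61 m²; P = b + 2y√(1+z²) = 3.91 + 2×4.35×1.366 = 15.79 m.
Hydraulic radius R = A/P = 34.61/15.79 = 2.192 m.
V = (1/n) R^(2/3) √S = (1/0.02) × 2.192^(2/3) × √0.0057 = 6.369 m/s. Hydraulic depth D_h = A/T = 34.61/12 = 2.884 m.
Froude number Fr = V/√(g·D_h) = 6.369/√(9.81×2.884) = 1.2, which is greater than 1, so the flow is supercritical.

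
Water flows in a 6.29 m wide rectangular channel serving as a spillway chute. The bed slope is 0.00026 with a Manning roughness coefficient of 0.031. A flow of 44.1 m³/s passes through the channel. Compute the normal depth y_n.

Manning's equation rearranged: A R^(2/3) = nQ / (1·√S) = 0.031 × 44.1 / (√0.00026) = 84.78.
At y = 6.85 m: A R^(2/3) = 71.89 — short.
At y = 7.86 m: A R^(2/3) = 84.8 — matches.

y_n = 7.86 m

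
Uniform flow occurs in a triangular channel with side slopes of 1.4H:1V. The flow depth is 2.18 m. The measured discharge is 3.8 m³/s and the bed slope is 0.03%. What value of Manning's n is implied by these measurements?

n = 0.028

For a triangular section with side slope z = 1.4: A = zy² = 1.4×2.18² = 6.653 m²; P = 2y√(1+z²) = 2×2.18×1.72 = 7.501 m.
Hydraulic radius R = A/P = 6.653/7.501 = 0.887 m.
Rearranging Manning's equation: n = (1/Q) A R^(2/3) S^(1/2) = (1/3.8) × 6.653 × 0.887^(2/3) × √0.0003 = 0.028.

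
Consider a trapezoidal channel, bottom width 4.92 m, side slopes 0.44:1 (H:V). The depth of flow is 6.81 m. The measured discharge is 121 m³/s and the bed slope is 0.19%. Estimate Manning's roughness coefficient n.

n = 0.0379

With bottom width b = 4.92 m and side slope z = 0.44: A = (b + zy)y = (4.92 + 0.44×6.81)×6.81 = 53.91 m²; P = b + 2y√(1+z²) = 4.92 + 2×6.81×1.093 = 19.8 m.
Hydraulic radius R = A/P = 53.91/19.8 = 2.723 m.
Rearranging Manning's equation: n = (1/Q) A R^(2/3) S^(1/2) = (1/121) × 53.91 × 2.723^(2/3) × √0.0019 = 0.0379.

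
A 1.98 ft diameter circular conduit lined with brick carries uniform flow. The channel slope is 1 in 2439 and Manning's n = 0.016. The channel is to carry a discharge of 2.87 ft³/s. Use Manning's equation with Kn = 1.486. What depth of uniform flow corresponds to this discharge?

y_n = 1.33 ft

Manning's equation rearranged: A R^(2/3) = nQ / (1.486·√S) = 0.016 × 2.87 / (1.486 × √0.00041) = 1.526.
At y = 1.19 ft: A R^(2/3) = 1.298 — short.
At y = 1.65 ft: A R^(2/3) = 1.955 — over.
At y = 1.33 ft: A R^(2/3) = 1.526 — close enough.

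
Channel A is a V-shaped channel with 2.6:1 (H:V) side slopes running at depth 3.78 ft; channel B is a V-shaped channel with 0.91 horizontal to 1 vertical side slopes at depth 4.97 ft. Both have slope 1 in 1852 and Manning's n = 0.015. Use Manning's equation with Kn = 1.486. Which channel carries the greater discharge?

Channel A: For a triangular section with side slope z = 2.6: A = zy² = 2.6×3.78² = 37.15 ft²; P = 2y√(1+z²) = 2×3.78×2.786 = 21.06 ft. Hydraulic radius R = A/P = 37.15/21.06 = 1.764 ft. Q_A = (1.486/0.015)·37.15·1.764^(2/3)·√0.00054 = 124.9 ft³/s.
Channel B: For a triangular section with side slope z = 0.91: A = zy² = 0.91×4.97² = 22.48 ft²; P = 2y√(1+z²) = 2×4.97×1.352 = 13.44 ft. Hydraulic radius R = A/P = 22.48/13.44 = 1.673 ft. Q_B = (1.486/0.015)·22.48·1.673^(2/3)·√0.00054 = 72.91 ft³/s.
Q_A = 124.9 ft³/s vs Q_B = 72.91 ft³/s, so channel A carries more.

channel A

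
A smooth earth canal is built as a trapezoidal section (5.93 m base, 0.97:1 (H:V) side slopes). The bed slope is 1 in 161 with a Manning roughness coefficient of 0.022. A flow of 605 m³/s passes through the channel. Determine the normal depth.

y_n = 6.36 m

Manning's equation rearranged: A R^(2/3) = nQ / (1·√S) = 0.022 × 605 / (√0.006211) = 168.9.
Trying y = 5.61 m: A R^(2/3) = 131.5 — too small.
Trying y = 6.36 m: A R^(2/3) = 169 — ≈ 168.9.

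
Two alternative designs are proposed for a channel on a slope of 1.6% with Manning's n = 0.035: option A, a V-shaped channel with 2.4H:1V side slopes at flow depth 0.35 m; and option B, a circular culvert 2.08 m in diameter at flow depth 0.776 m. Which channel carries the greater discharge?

Channel A: For a triangular section with side slope z = 2.4: A = zy² = 2.4×0.35² = 0.294 m²; P = 2y√(1+z²) = 2×0.35×2.6 = 1.82 m. Hydraulic radius R = A/P = 0.294/1.82 = 0.1615 m. Q_A = (1/0.035)·0.294·0.1615^(2/3)·√0.016 = 0.3152 m³/s.
Channel B: For a circular section of diameter D = 2.08 m at depth y = 0.776 m, the central angle is θ = 2 arccos(1 − 2y/D) = 2.628 rad. Then A = (D²/8)(θ − sin θ) = 1.156 m² and P = Dθ/2 = 2.733 m. Hydraulic radius R = A/P = 1.156/2.733 = 0.4228 m. Q_B = (1/0.035)·1.156·0.4228^(2/3)·√0.016 = 2.353 m³/s.
Q_A = 0.3152 m³/s vs Q_B = 2.353 m³/s, so channel B carries more.

channel B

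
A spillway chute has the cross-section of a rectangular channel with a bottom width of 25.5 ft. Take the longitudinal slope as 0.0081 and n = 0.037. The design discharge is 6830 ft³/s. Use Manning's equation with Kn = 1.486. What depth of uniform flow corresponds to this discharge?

Manning's equation rearranged: A R^(2/3) = nQ / (1.486·√S) = 0.037 × 6830 / (1.486 × √0.0081) = 1890.
Trying y = 14.3 ft: A R^(2/3) = 1301 — short.
Trying y = 19.1 ft: A R^(2/3) = 1890 — close enough.

y_n = 19.1 ft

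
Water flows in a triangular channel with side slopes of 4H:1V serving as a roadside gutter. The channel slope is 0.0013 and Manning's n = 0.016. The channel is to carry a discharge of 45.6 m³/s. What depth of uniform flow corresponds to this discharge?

Manning's equation rearranged: A R^(2/3) = nQ / (1·√S) = 0.016 × 45.6 / (√0.0013) = 20.24.
At y = 2.73 m: A R^(2/3) = 35.95 — too large.
At y = 1.51 m: A R^(2/3) = 7.411 — too small.
At y = 2.2 m: A R^(2/3) = 20.22 — ≈ 20.24.

y_n = 2.2 m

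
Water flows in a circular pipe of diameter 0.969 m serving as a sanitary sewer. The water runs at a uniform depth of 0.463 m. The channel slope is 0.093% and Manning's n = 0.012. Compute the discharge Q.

Q = 0.337 m³/s

For a circular section of diameter D = 0.969 m at depth y = 0.463 m, the central angle is θ = 2 arccos(1 − 2y/D) = 3.053 rad. Then A = (D²/8)(θ − sin θ) = 0.3479 m² and P = Dθ/2 = 1.479 m.
Hydraulic radius R = A/P = 0.3479/1.479 = 0.2352 m.
Manning's equation: Q = (1/n) A R^(2/3) S^(1/2) = (1/0.012) × 0.3479 × 0.2352^(2/3) × 0.00093^(1/2) = 0.337 m³/s.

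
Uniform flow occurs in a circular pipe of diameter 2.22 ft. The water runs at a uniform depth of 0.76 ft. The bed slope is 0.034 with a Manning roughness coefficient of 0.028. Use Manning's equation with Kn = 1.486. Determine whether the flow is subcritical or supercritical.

For a circular section of diameter D = 2.22 ft at depth y = 0.76 ft, the central angle is θ = 2 arccos(1 − 2y/D) = 2.5 rad. Then A = (D²/8)(θ − sin θ) = 1.171 ft² and P = Dθ/2 = 2.775 ft.
Hydraulic radius R = A/P = 1.171/2.775 = 0.4221 ft.
V = (1.486/n) R^(2/3) √S = (1.486/0.028) × 0.4221^(2/3) × √0.034 = 5.507 ft/s. Hydraulic depth D_h = A/T = 1.171/2.107 = 0.556 ft.
Froude number Fr = V/√(g·D_h) = 5.507/√(32.2×0.556) = 1.3, which is greater than 1, so the flow is supercritical.

supercritical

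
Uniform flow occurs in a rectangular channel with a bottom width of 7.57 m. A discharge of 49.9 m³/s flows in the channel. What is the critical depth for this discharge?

y_c = 1.64 m

For a rectangular channel, critical depth y_c = (q²/g)^(1/3) where q = Q/b = 49.9/7.57 = 6.592 m²/s.
So y_c = (6.592²/9.81)^(1/3) = 1.64 m.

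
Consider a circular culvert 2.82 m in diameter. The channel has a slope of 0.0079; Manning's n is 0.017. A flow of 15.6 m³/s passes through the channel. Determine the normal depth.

y_n = 1.58 m

Manning's equation rearranged: A R^(2/3) = nQ / (1·√S) = 0.017 × 15.6 / (√0.0079) = 2.984.
At y = 1.85 m: A R^(2/3) = 3.792 — too large.
At y = 1.18 m: A R^(2/3) = 1.81 — too small.
At y = 1.58 m: A R^(2/3) = 2.986 — ≈ 2.984.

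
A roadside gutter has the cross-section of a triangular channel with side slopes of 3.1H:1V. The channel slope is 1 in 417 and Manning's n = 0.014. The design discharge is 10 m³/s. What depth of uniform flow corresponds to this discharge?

y_n = 1.17 m

Manning's equation rearranged: A R^(2/3) = nQ / (1·√S) = 0.014 × 10 / (√0.002398) = 2.859.
At y = 0.951 m: A R^(2/3) = 1.653 — short.
At y = 1.42 m: A R^(2/3) = 4.813 — over.
At y = 1.17 m: A R^(2/3) = 2.872 — close enough.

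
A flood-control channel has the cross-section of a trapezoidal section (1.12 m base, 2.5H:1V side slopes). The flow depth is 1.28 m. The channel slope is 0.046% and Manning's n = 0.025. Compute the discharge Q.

Q = 3.7 m³/s

With bottom width b = 1.12 m and side slope z = 2.5: A = (b + zy)y = (1.12 + 2.5×1.28)×1.28 = 5.53 m²; P = b + 2y√(1+z²) = 1.12 + 2×1.28×2.693 = 8.013 m.
Hydraulic radius R = A/P = 5.53/8.013 = 0.6901 m.
Manning's equation: Q = (1/n) A R^(2/3) S^(1/2) = (1/0.025) × 5.53 × 0.6901^(2/3) × 0.00046^(1/2) = 3.7 m³/s.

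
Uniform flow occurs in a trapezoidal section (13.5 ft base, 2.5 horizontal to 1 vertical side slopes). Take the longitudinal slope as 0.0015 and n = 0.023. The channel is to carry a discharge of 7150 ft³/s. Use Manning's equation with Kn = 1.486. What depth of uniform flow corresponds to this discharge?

y_n = 14.5 ft

Manning's equation rearranged: A R^(2/3) = nQ / (1.486·√S) = 0.023 × 7150 / (1.486 × √0.0015) = 2857.
Trying y = 10 ft: A R^(2/3) = 1231 — short.
Trying y = 17.1 ft: A R^(2/3) = 4196 — over.
Trying y = 14.5 ft: A R^(2/3) = 2856 — close enough.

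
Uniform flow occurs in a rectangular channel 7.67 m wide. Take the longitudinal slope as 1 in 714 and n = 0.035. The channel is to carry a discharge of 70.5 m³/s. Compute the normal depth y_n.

Manning's equation rearranged: A R^(2/3) = nQ / (1·√S) = 0.035 × 70.5 / (√0.001401) = 65.93.
Trying y = 4.21 m: A R^(2/3) = 51.38 — low.
Trying y = 6.45 m: A R^(2/3) = 88.8 — high.
Trying y = 5.1 m: A R^(2/3) = 65.95 — matches.

y_n = 5.1 m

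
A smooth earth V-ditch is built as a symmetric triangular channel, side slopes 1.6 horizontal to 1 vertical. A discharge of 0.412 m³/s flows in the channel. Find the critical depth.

y_c = 0.423 m

At critical depth, Q² T / (g A³) = 1, i.e. A³/T = Q²/g = 0.412²/9.81 = 0.0173.
At y = 0.526 m: A³/T = 0.05154 — over.
At y = 0.423 m: A³/T = 0.01733 — matches.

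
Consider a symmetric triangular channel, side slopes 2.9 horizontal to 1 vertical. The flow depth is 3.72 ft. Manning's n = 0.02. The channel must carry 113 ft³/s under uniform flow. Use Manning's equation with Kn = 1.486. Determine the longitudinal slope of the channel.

For a triangular section with side slope z = 2.9: A = zy² = 2.9×3.72² = 40.13 ft²; P = 2y√(1+z²) = 2×3.72×3.068 = 22.82 ft.
Hydraulic radius R = A/P = 40.13/22.82 = 1.758 ft.
From Manning's equation, S = [nQ / (1.486 A R^(2/3))]² = [0.02 × 113 / (1.486 × 40.13 × 1.758^(2/3))]² = 0.000677.

S = 0.000677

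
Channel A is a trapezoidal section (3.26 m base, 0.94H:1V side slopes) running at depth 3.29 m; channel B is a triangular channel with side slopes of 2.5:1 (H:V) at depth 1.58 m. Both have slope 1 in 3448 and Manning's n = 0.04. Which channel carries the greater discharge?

Channel A: With bottom width b = 3.26 m and side slope z = 0.94: A = (b + zy)y = (3.26 + 0.94×3.29)×3.29 = 20.9 m²; P = b + 2y√(1+z²) = 3.26 + 2×3.29×1.372 = 12.29 m. Hydraulic radius R = A/P = 20.9/12.29 = 1.7 m. Q_A = (1/0.04)·20.9·1.7^(2/3)·√0.00029 = 12.68 m³/s.
Channel B: For a triangular section with side slope z = 2.5: A = zy² = 2.5×1.58² = 6.241 m²; P = 2y√(1+z²) = 2×1.58×2.693 = 8.509 m. Hydraulic radius R = A/P = 6.241/8.509 = 0.7335 m. Q_B = (1/0.04)·6.241·0.7335^(2/3)·√0.00029 = 2.161 m³/s.
Q_A = 12.68 m³/s vs Q_B = 2.161 m³/s, so channel A carries more.

channel A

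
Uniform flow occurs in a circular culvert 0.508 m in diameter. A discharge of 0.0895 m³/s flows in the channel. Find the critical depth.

y_c = 0.2 m

At critical depth, Q² T / (g A³) = 1, i.e. A³/T = Q²/g = 0.0895²/9.81 = 0.0008165.
At y = 0.239 m: A³/T = 0.001624 — too large.
At y = 0.2 m: A³/T = 0.0008202 — ≈ 0.0008165.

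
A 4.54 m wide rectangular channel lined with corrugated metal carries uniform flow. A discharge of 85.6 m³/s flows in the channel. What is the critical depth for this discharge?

For a rectangular channel, critical depth y_c = (q²/g)^(1/3) where q = Q/b = 85.6/4.54 = 18.85 m²/s.
So y_c = (18.85²/9.81)^(1/3) = 3.31 m.

y_c = 3.31 m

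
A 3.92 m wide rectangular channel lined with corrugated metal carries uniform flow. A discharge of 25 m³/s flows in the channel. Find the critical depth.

For a rectangular channel, critical depth y_c = (q²/g)^(1/3) where q = Q/b = 25/3.92 = 6.378 m²/s.
So y_c = (6.378²/9.81)^(1/3) = 1.61 m.

y_c = 1.61 m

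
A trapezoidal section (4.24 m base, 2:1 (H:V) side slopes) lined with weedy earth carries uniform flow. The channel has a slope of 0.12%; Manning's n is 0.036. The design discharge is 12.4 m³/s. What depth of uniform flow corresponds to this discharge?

y_n = 1.64 m

Manning's equation rearranged: A R^(2/3) = nQ / (1·√S) = 0.036 × 12.4 / (√0.0012) = 12.89.
At y = 1.43 m: A R^(2/3) = 9.844 — low.
At y = 1.64 m: A R^(2/3) = 12.87 — close enough.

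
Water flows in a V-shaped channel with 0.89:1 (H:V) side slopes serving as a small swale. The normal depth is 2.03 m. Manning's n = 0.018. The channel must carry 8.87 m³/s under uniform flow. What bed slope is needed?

S = 0.0032

For a triangular section with side slope z = 0.89: A = zy² = 0.89×2.03² = 3.668 m²; P = 2y√(1+z²) = 2×2.03×1.339 = 5.435 m.
Hydraulic radius R = A/P = 3.668/5.435 = 0.6748 m.
From Manning's equation, S = [nQ / (1 A R^(2/3))]² = [0.018 × 8.87 / (1 × 3.668 × 0.6748^(2/3))]² = 0.0032.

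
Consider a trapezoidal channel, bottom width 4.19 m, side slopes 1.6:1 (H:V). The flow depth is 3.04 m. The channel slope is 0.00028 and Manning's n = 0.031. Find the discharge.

Q = 21.6 m³/s

With bottom width b = 4.19 m and side slope z = 1.6: A = (b + zy)y = (4.19 + 1.6×3.04)×3.04 = 27.52 m²; P = b + 2y√(1+z²) = 4.19 + 2×3.04×1.887 = 15.66 m.
Hydraulic radius R = A/P = 27.52/15.66 = 1.757 m.
Manning's equation: Q = (1/n) A R^(2/3) S^(1/2) = (1/0.031) × 27.52 × 1.757^(2/3) × 0.00028^(1/2) = 21.6 m³/s.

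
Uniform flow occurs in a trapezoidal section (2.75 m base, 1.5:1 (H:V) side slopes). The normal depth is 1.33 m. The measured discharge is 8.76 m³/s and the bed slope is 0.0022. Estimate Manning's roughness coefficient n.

With bottom width b = 2.75 m and side slope z = 1.5: A = (b + zy)y = (2.75 + 1.5×1.33)×1.33 = 6.311 m²; P = b + 2y√(1+z²) = 2.75 + 2×1.33×1.803 = 7.545 m.
Hydraulic radius R = A/P = 6.311/7.545 = 0.8364 m.
Rearranging Manning's equation: n = (1/Q) A R^(2/3) S^(1/2) = (1/8.76) × 6.311 × 0.8364^(2/3) × √0.0022 = 0.03.

n = 0.03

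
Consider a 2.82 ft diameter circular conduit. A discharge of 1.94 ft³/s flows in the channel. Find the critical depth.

y_c = 0.439 ft

At critical depth, Q² T / (g A³) = 1, i.e. A³/T = Q²/g = 1.94²/32.2 = 0.1169.
Try y = 0.354 ft: A³/T = 0.04988 — short.
Try y = 0.543 ft: A³/T = 0.2686 — over.
Try y = 0.439 ft: A³/T = 0.1165 — ≈ 0.1169.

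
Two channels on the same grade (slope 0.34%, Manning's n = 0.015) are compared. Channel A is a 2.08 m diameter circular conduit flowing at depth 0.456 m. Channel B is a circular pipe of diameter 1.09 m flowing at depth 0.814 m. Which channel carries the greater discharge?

Channel A: For a circular section of diameter D = 2.08 m at depth y = 0.456 m, the central angle is θ = 2 arccos(1 − 2y/D) = 1.949 rad. Then A = (D²/8)(θ − sin θ) = 0.5515 m² and P = Dθ/2 = 2.027 m. Hydraulic radius R = A/P = 0.5515/2.027 = 0.2721 m. Q_A = (1/0.015)·0.5515·0.2721^(2/3)·√0.0034 = 0.9002 m³/s.
Channel B: For a circular section of diameter D = 1.09 m at depth y = 0.814 m, the central angle is θ = 2 arccos(1 − 2y/D) = 4.174 rad. Then A = (D²/8)(θ − sin θ) = 0.7474 m² and P = Dθ/2 = 2.275 m. Hydraulic radius R = A/P = 0.7474/2.275 = 0.3285 m. Q_B = (1/0.015)·0.7474·0.3285^(2/3)·√0.0034 = 1.383 m³/s.
Q_A = 0.9002 m³/s vs Q_B = 1.383 m³/s, so channel B carries more.

channel B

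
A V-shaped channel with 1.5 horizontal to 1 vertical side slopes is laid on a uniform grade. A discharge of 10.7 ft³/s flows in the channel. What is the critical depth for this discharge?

At critical depth, Q² T / (g A³) = 1, i.e. A³/T = Q²/g = 10.7²/32.2 = 3.556.
Trying y = 1.47 ft: A³/T = 7.722 — over.
Trying y = 1.05 ft: A³/T = 1.436 — short.
Trying y = 1.26 ft: A³/T = 3.573 — close enough.

y_c = 1.26 ft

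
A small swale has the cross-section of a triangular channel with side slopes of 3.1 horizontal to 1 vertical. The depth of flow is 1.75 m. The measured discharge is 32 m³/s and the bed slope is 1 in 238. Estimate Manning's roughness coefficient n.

For a triangular section with side slope z = 3.1: A = zy² = 3.1×1.75² = 9.494 m²; P = 2y√(1+z²) = 2×1.75×3.257 = 11.4 m.
Hydraulic radius R = A/P = 9.494/11.4 = 0.8327 m.
Rearranging Manning's equation: n = (1/Q) A R^(2/3) S^(1/2) = (1/32) × 9.494 × 0.8327^(2/3) × √0.004202 = 0.017.

n = 0.017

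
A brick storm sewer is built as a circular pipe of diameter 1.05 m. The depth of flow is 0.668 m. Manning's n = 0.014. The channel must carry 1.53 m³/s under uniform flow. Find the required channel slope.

For a circular section of diameter D = 1.05 m at depth y = 0.668 m, the central angle is θ = 2 arccos(1 − 2y/D) = 3.693 rad. Then A = (D²/8)(θ − sin θ) = 0.5812 m² and P = Dθ/2 = 1.939 m.
Hydraulic radius R = A/P = 0.5812/1.939 = 0.2998 m.
From Manning's equation, S = [nQ / (1 A R^(2/3))]² = [0.014 × 1.53 / (1 × 0.5812 × 0.2998^(2/3))]² = 0.00677.

S = 0.00677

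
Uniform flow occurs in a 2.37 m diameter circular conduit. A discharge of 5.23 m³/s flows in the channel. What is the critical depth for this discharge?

y_c = 1.04 m

At critical depth, Q² T / (g A³) = 1, i.e. A³/T = Q²/g = 5.23²/9.81 = 2.788.
At y = 1.21 m: A³/T = 4.904 — high.
At y = 0.908 m: A³/T = 1.633 — low.
At y = 1.04 m: A³/T = 2.749 — matches.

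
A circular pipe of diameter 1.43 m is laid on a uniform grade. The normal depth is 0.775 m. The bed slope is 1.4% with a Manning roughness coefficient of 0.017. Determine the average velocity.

For a circular section of diameter D = 1.43 m at depth y = 0.775 m, the central angle is θ = 2 arccos(1 − 2y/D) = 3.31 rad. Then A = (D²/8)(θ − sin θ) = 0.8887 m² and P = Dθ/2 = 2.366 m.
Hydraulic radius R = A/P = 0.8887/2.366 = 0.3756 m.
From Manning's equation, V = (1/n) R^(2/3) S^(1/2) = (1/0.017) × 0.3756^(2/3) × 0.014^(1/2) = 3.62 m/s.

V = 3.62 m/s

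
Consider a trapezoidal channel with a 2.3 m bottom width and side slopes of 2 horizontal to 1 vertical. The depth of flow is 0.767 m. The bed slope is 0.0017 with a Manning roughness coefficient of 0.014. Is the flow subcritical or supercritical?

With bottom width b = 2.3 m and side slope z = 2: A = (b + zy)y = (2.3 + 2×0.767)×0.767 = 2.941 m²; P = b + 2y√(1+z²) = 2.3 + 2×0.767×2.236 = 5.73 m.
Hydraulic radius R = A/P = 2.941/5.73 = 0.5132 m.
V = (1/n) R^(2/3) √S = (1/0.014) × 0.5132^(2/3) × √0.0017 = 1.888 m/s. Hydraulic depth D_h = A/T = 2.941/5.368 = 0.5478 m.
Froude number Fr = V/√(g·D_h) = 1.888/√(9.81×0.5478) = 0.814, which is less than 1, so the flow is subcritical.

subcritical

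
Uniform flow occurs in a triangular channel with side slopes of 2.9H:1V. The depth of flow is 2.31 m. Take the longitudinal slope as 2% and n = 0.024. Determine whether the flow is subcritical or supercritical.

For a triangular section with side slope z = 2.9: A = zy² = 2.9×2.31² = 15.47 m²; P = 2y√(1+z²) = 2×2.31×3.068 = 14.17 m.
Hydraulic radius R = A/P = 15.47/14.17 = 1.092 m.
V = (1/n) R^(2/3) √S = (1/0.024) × 1.092^(2/3) × √0.02 = 6.248 m/s. Hydraulic depth D_h = A/T = 15.47/13.4 = 1.155 m.
Froude number Fr = V/√(g·D_h) = 6.248/√(9.81×1.155) = 1.86, which is greater than 1, so the flow is supercritical.

supercritical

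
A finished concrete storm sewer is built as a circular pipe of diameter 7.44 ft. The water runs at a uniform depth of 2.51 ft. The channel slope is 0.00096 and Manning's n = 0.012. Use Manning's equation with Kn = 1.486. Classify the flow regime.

For a circular section of diameter D = 7.44 ft at depth y = 2.51 ft, the central angle is θ = 2 arccos(1 − 2y/D) = 2.479 rad. Then A = (D²/8)(θ − sin θ) = 12.9 ft² and P = Dθ/2 = 9.222 ft.
Hydraulic radius R = A/P = 12.9/9.222 = 1.398 ft.
V = (1.486/n) R^(2/3) √S = (1.486/0.012) × 1.398^(2/3) × √0.00096 = 4.798 ft/s. Hydraulic depth D_h = A/T = 12.9/7.035 = 1.833 ft.
Froude number Fr = V/√(g·D_h) = 4.798/√(32.2×1.833) = 0.625, which is less than 1, so the flow is subcritical.

subcritical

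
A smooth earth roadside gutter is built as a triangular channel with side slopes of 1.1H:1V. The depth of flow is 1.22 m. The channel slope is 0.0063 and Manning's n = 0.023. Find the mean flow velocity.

V = 2.03 m/s

For a triangular section with side slope z = 1.1: A = zy² = 1.1×1.22² = 1.637 m²; P = 2y√(1+z²) = 2×1.22×1.487 = 3.627 m.
Hydraulic radius R = A/P = 1.637/3.627 = 0.4514 m.
From Manning's equation, V = (1/n) R^(2/3) S^(1/2) = (1/0.023) × 0.4514^(2/3) × 0.0063^(1/2) = 2.03 m/s.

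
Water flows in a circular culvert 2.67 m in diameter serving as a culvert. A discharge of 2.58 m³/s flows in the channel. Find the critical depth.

y_c = 0.699 m

At critical depth, Q² T / (g A³) = 1, i.e. A³/T = Q²/g = 2.58²/9.81 = 0.6785.
Try y = 0.493 m: A³/T = 0.1734 — too small.
Try y = 0.82 m: A³/T = 1.262 — too large.
Try y = 0.699 m: A³/T = 0.6788 — ≈ 0.6785.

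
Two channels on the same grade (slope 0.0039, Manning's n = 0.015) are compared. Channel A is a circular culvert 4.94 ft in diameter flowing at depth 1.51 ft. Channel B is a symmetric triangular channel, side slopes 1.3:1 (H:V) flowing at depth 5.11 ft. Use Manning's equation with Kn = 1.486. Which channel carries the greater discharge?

Channel A: For a circular section of diameter D = 4.94 ft at depth y = 1.51 ft, the central angle is θ = 2 arccos(1 − 2y/D) = 2.343 rad. Then A = (D²/8)(θ − sin θ) = 4.963 ft² and P = Dθ/2 = 5.788 ft. Hydraulic radius R = A/P = 4.963/5.788 = 0.8575 ft. Q_A = (1.486/0.015)·4.963·0.8575^(2/3)·√0.0039 = 27.71 ft³/s.
Channel B: For a triangular section with side slope z = 1.3: A = zy² = 1.3×5.11² = 33.95 ft²; P = 2y√(1+z²) = 2×5.11×1.64 = 16.76 ft. Hydraulic radius R = A/P = 33.95/16.76 = 2.025 ft. Q_B = (1.486/0.015)·33.95·2.025^(2/3)·√0.0039 = 336.2 ft³/s.
Q_A = 27.71 ft³/s vs Q_B = 336.2 ft³/s, so channel B carries more.

channel B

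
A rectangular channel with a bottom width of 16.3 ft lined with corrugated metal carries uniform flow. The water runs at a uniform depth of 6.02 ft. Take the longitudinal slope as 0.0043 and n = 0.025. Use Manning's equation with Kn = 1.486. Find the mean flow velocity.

Flow area A = b·y = 16.3 × 6.02 = 98.13 ft². Wetted perimeter P = b + 2y = 16.3 + 2×6.02 = 28.34 ft.
Hydraulic radius R = A/P = 98.13/28.34 = 3.462 ft.
From Manning's equation, V = (1.486/n) R^(2/3) S^(1/2) = (1.486/0.025) × 3.462^(2/3) × 0.0043^(1/2) = 8.92 ft/s.

V = 8.92 ft/s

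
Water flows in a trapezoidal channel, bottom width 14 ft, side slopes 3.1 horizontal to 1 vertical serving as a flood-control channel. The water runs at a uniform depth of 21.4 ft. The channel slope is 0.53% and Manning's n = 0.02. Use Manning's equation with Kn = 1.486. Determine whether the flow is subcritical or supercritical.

With bottom width b = 14 ft and side slope z = 3.1: A = (b + zy)y = (14 + 3.1×21.4)×21.4 = 1719 ft²; P = b + 2y√(1+z²) = 14 + 2×21.4×3.257 = 153.4 ft.
Hydraulic radius R = A/P = 1719/153.4 = 11.21 ft.
V = (1.486/n) R^(2/3) √S = (1.486/0.02) × 11.21^(2/3) × √0.0053 = 27.09 ft/s. Hydraulic depth D_h = A/T = 1719/146.7 = 11.72 ft.
Froude number Fr = V/√(g·D_h) = 27.09/√(32.2×11.72) = 1.39, which is greater than 1, so the flow is supercritical.

supercritical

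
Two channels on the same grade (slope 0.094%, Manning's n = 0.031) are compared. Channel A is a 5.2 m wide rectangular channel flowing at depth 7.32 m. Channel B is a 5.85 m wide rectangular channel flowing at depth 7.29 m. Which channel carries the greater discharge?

channel B

Channel A: Flow area A = b·y = 5.2 × 7.32 = 38.06 m². Wetted perimeter P = b + 2y = 5.2 + 2×7.32 = 19.84 m. Hydraulic radius R = A/P = 38.06/19.84 = 1.919 m. Q_A = (1/0.031)·38.06·1.919^(2/3)·√0.00094 = 58.13 m³/s.
Channel B: Flow area A = b·y = 5.85 × 7.29 = 42.65 m². Wetted perimeter P = b + 2y = 5.85 + 2×7.29 = 20.43 m. Hydraulic radius R = A/P = 42.65/20.43 = 2.087 m. Q_B = (1/0.031)·42.65·2.087^(2/3)·√0.00094 = 68.89 m³/s.
Q_A = 58.13 m³/s vs Q_B = 68.89 m³/s, so channel B carries more.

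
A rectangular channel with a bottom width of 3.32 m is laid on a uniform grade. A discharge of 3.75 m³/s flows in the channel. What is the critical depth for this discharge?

y_c = 0.507 m

For a rectangular channel, critical depth y_c = (q²/g)^(1/3) where q = Q/b = 3.75/3.32 = 1.13 m²/s.
So y_c = (1.13²/9.81)^(1/3) = 0.507 m.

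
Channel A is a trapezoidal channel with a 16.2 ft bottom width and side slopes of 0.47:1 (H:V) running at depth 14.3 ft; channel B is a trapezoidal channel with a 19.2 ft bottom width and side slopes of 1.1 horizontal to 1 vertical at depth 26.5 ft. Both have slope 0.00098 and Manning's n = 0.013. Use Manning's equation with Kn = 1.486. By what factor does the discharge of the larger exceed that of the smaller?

6.01

Channel A: With bottom width b = 16.2 ft and side slope z = 0.47: A = (b + zy)y = (16.2 + 0.47×14.3)×14.3 = 327.8 ft²; P = b + 2y√(1+z²) = 16.2 + 2×14.3×1.105 = 47.8 ft. Hydraulic radius R = A/P = 327.8/47.8 = 6.857 ft. Q_A = (1.486/0.013)·327.8·6.857^(2/3)·√0.00098 = 4233 ft³/s.
Channel B: With bottom width b = 19.2 ft and side slope z = 1.1: A = (b + zy)y = (19.2 + 1.1×26.5)×26.5 = 1281 ft²; P = b + 2y√(1+z²) = 19.2 + 2×26.5×1.487 = 97.99 ft. Hydraulic radius R = A/P = 1281/97.99 = 13.08 ft. Q_B = (1.486/0.013)·1281·13.08^(2/3)·√0.00098 = 25450 ft³/s.
The larger discharge is 25450 ft³/s and the smaller is 4233 ft³/s; the ratio is 6.01.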